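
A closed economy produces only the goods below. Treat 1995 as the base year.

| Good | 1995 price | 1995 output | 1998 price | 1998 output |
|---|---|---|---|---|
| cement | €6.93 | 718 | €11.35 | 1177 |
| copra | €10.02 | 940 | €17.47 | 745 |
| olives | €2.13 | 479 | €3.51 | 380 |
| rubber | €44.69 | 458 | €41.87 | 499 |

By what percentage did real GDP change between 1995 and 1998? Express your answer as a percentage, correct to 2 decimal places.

7.94%

Real GDP 1995 = Nominal GDP 1995 = 6.93·718 + 10.02·940 + 2.13·479 + 44.69·458 = 35882.83.
Real GDP 1998 (at 1995 prices) = 6.93·1177 + 10.02·745 + 2.13·380 + 44.69·499 = 38731.22.
Real growth = 38731.22/35882.83 − 1 = 0.0794.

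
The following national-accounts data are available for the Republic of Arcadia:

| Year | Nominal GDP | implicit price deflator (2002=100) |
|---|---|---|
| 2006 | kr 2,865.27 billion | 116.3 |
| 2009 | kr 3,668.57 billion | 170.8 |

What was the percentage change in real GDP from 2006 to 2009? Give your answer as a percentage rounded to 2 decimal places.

-12.82%

Real GDP 2006 = 2865.27 / 1.163 = 2463.69.
Real GDP 2009 = 3668.57 / 1.708 = 2147.87.
Real growth = 2147.87 / 2463.69 − 1 = -0.1282.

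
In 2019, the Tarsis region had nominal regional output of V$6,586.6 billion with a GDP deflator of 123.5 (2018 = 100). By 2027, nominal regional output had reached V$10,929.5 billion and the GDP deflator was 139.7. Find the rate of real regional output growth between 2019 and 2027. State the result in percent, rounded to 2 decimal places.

46.69%

Real regional output 2019 = 6586.6 / 1.235 = 5333.28.
Real regional output 2027 = 10929.5 / 1.397 = 7823.55.
Real growth = 7823.55 / 5333.28 − 1 = 0.4669.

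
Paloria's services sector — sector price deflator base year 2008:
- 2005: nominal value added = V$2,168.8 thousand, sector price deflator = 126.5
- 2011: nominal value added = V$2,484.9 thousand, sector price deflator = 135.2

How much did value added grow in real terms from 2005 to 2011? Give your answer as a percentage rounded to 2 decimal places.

Deflate each year: 2005 → 2168.8/1.265 = 1714.47; 2011 → 2484.9/1.352 = 1837.94.
So real value added changed by 1837.94/1714.47 − 1 = 0.0720, i.e. 7.20%.

7.20%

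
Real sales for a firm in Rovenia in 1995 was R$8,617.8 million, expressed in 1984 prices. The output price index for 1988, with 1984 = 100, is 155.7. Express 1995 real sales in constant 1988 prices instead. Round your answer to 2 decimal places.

R$13,417.91 million

Real sales in 1988 prices = Real sales in 1984 prices × (P_1988/P_1984) = 8617.8 × 1.557 = 13417.91.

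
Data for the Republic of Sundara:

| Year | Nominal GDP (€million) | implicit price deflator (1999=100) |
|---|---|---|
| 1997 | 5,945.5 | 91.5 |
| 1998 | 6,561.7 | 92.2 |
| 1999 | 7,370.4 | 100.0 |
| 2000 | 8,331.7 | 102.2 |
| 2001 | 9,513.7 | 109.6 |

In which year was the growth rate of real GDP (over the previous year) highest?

2000

1998: real = 6561.7/0.922 = 7116.81; growth vs 1997 (6497.81) = 9.53%.
1999: real = 7370.4/1.000 = 7370.40; growth vs 1998 (7116.81) = 3.56%.
2000: real = 8331.7/1.022 = 8152.35; growth vs 1999 (7370.40) = 10.61%.
2001: real = 9513.7/1.096 = 8680.38; growth vs 2000 (8152.35) = 6.48%.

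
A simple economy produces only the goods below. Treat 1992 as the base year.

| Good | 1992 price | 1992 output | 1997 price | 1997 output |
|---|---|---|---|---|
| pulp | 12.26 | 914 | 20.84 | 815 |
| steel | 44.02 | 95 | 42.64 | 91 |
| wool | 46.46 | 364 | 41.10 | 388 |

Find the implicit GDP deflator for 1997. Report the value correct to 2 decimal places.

Nominal GDP 1997 = 20.84·815 + 42.64·91 + 41.10·388 = 36811.64.
Real GDP 1997 (at 1992 prices) = 12.26·815 + 44.02·91 + 46.46·388 = 32024.20.
Deflator = Nominal/Real × 100 = 36811.64/32024.20 × 100 = 114.949.

114.95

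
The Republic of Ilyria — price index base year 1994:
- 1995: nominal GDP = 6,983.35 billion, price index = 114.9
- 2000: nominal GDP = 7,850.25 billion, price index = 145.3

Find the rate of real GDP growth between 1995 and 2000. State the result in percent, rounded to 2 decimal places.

-11.11%

Real GDP 1995 = 6983.35 / 1.149 = 6077.76.
Real GDP 2000 = 7850.25 / 1.453 = 5402.79.
Real growth = 5402.79 / 6077.76 − 1 = -0.1111.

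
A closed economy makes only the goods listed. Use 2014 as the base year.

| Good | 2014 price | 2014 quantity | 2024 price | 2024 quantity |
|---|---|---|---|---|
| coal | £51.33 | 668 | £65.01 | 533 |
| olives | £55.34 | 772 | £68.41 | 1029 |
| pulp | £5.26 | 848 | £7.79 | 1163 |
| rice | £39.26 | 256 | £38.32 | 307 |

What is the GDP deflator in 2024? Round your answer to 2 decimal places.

122.83

Nominal GDP 2024 = 65.01·533 + 68.41·1029 + 7.79·1163 + 38.32·307 = 125868.23.
Real GDP 2024 (at 2014 prices) = 51.33·533 + 55.34·1029 + 5.26·1163 + 39.26·307 = 102473.95.
Deflator = Nominal/Real × 100 = 125868.23/102473.95 × 100 = 122.829.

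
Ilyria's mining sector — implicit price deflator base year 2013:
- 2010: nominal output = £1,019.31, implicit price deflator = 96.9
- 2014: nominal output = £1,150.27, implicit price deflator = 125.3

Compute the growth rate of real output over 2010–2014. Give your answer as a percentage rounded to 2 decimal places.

Real output 2010 = 1019.31 / 0.969 = 1051.92.
Real output 2014 = 1150.27 / 1.253 = 918.01.
Real growth = 918.01 / 1051.92 − 1 = -0.1273.

-12.73%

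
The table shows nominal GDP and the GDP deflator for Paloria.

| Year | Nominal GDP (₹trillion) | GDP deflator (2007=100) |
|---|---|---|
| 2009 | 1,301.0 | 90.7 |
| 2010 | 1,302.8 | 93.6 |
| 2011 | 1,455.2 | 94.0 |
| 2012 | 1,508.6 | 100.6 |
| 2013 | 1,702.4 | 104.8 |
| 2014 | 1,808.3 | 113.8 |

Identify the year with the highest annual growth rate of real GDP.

2011

2010: real = 1302.8/0.936 = 1391.88; growth vs 2009 (1434.40) = -2.96%.
2011: real = 1455.2/0.940 = 1548.09; growth vs 2010 (1391.88) = 11.22%.
2012: real = 1508.6/1.006 = 1499.60; growth vs 2011 (1548.09) = -3.13%.
2013: real = 1702.4/1.048 = 1624.43; growth vs 2012 (1499.60) = 8.32%.
2014: real = 1808.3/1.138 = 1589.02; growth vs 2013 (1624.43) = -2.18%.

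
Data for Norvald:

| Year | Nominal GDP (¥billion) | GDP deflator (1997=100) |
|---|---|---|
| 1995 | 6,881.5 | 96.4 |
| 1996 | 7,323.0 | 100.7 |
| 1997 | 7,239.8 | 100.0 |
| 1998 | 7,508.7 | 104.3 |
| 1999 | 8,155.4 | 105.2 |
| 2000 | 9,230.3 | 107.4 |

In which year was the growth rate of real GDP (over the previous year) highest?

1996: real = 7323.0/1.007 = 7272.10; growth vs 1995 (7138.49) = 1.87%.
1997: real = 7239.8/1.000 = 7239.80; growth vs 1996 (7272.10) = -0.44%.
1998: real = 7508.7/1.043 = 7199.14; growth vs 1997 (7239.80) = -0.56%.
1999: real = 8155.4/1.052 = 7752.28; growth vs 1998 (7199.14) = 7.68%.
2000: real = 9230.3/1.074 = 8594.32; growth vs 1999 (7752.28) = 10.86%.

2000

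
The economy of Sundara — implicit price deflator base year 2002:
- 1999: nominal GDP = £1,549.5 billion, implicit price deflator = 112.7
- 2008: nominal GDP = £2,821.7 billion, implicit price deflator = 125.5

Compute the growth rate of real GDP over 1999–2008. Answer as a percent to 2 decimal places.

63.53%

Deflate each year: 1999 → 1549.5/1.127 = 1374.89; 2008 → 2821.7/1.255 = 2248.37.
So real GDP changed by 2248.37/1374.89 − 1 = 0.6353, i.e. 63.53%.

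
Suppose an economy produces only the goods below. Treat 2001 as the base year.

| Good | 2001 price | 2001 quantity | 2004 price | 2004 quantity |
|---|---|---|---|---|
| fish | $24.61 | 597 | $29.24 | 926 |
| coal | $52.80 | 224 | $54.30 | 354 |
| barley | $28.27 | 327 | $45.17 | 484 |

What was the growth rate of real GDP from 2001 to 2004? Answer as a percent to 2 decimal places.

Real GDP 2001 = Nominal GDP 2001 = 24.61·597 + 52.80·224 + 28.27·327 = 35763.66.
Real GDP 2004 (at 2001 prices) = 24.61·926 + 52.80·354 + 28.27·484 = 55162.74.
Real growth = 55162.74/35763.66 − 1 = 0.5424.

54.24%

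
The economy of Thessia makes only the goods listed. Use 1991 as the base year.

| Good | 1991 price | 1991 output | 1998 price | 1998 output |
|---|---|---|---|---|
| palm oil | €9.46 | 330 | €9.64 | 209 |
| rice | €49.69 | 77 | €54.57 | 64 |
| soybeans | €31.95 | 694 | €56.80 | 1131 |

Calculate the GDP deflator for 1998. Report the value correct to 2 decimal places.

168.91

Nominal GDP 1998 = 9.64·209 + 54.57·64 + 56.80·1131 = 69748.04.
Real GDP 1998 (at 1991 prices) = 9.46·209 + 49.69·64 + 31.95·1131 = 41292.75.
Deflator = Nominal/Real × 100 = 69748.04/41292.75 × 100 = 168.911.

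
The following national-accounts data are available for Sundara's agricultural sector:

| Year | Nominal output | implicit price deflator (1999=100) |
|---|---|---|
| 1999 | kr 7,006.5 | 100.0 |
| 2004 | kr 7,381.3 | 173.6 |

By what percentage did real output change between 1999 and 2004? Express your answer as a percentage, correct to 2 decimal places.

-39.31%

Real output 1999 = 7006.5 / 1.000 = 7006.50.
Real output 2004 = 7381.3 / 1.736 = 4251.90.
Real growth = 4251.90 / 7006.50 − 1 = -0.3931.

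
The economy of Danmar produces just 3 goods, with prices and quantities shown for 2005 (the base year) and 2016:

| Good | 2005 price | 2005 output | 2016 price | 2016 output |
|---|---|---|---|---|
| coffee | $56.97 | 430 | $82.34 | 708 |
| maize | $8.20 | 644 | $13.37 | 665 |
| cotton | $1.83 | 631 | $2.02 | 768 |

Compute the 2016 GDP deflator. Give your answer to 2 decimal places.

145.65

Nominal GDP 2016 = 82.34·708 + 13.37·665 + 2.02·768 = 68739.13.
Real GDP 2016 (at 2005 prices) = 56.97·708 + 8.20·665 + 1.83·768 = 47193.20.
Deflator = Nominal/Real × 100 = 68739.13/47193.20 × 100 = 145.655.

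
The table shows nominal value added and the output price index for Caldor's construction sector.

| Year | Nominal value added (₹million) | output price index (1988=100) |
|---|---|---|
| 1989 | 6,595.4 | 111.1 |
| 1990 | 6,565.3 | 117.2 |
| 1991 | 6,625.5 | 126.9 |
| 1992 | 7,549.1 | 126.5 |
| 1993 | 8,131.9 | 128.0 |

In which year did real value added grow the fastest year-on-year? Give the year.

1990: real = 6565.3/1.172 = 5601.79; growth vs 1989 (5936.45) = -5.64%.
1991: real = 6625.5/1.269 = 5221.04; growth vs 1990 (5601.79) = -6.80%.
1992: real = 7549.1/1.265 = 5967.67; growth vs 1991 (5221.04) = 14.30%.
1993: real = 8131.9/1.280 = 6353.05; growth vs 1992 (5967.67) = 6.46%.

1992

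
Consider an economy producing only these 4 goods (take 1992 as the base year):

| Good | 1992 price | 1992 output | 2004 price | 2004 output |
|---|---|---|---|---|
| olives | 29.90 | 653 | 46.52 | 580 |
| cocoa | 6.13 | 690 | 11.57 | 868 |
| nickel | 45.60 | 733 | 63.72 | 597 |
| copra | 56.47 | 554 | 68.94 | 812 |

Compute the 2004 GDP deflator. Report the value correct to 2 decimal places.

Nominal GDP 2004 = 46.52·580 + 11.57·868 + 63.72·597 + 68.94·812 = 131044.48.
Real GDP 2004 (at 1992 prices) = 29.90·580 + 6.13·868 + 45.60·597 + 56.47·812 = 95739.68.
Deflator = Nominal/Real × 100 = 131044.48/95739.68 × 100 = 136.876.

136.88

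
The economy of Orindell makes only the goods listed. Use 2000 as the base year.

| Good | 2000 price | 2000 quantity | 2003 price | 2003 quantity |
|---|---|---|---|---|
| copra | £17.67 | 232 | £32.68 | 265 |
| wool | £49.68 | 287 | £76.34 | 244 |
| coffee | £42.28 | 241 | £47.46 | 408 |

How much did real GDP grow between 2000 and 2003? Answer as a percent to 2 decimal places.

Real GDP 2000 = Nominal GDP 2000 = 17.67·232 + 49.68·287 + 42.28·241 = 28547.08.
Real GDP 2003 (at 2000 prices) = 17.67·265 + 49.68·244 + 42.28·408 = 34054.71.
Real growth = 34054.71/28547.08 − 1 = 0.1929.

19.29%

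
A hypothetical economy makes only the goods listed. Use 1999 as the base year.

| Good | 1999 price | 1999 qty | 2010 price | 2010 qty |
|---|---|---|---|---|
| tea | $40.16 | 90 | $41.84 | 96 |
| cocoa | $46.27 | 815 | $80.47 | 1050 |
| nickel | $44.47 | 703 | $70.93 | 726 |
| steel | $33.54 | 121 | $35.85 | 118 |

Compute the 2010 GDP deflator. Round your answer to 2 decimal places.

162.64

Nominal GDP 2010 = 41.84·96 + 80.47·1050 + 70.93·726 + 35.85·118 = 144235.62.
Real GDP 2010 (at 1999 prices) = 40.16·96 + 46.27·1050 + 44.47·726 + 33.54·118 = 88681.80.
Deflator = Nominal/Real × 100 = 144235.62/88681.80 × 100 = 162.644.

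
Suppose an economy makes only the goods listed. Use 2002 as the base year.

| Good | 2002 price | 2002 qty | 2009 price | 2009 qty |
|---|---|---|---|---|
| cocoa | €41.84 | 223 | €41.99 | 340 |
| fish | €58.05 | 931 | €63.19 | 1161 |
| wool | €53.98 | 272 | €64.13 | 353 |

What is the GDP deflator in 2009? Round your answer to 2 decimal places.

109.54

Nominal GDP 2009 = 41.99·340 + 63.19·1161 + 64.13·353 = 110278.08.
Real GDP 2009 (at 2002 prices) = 41.84·340 + 58.05·1161 + 53.98·353 = 100676.59.
Deflator = Nominal/Real × 100 = 110278.08/100676.59 × 100 = 109.537.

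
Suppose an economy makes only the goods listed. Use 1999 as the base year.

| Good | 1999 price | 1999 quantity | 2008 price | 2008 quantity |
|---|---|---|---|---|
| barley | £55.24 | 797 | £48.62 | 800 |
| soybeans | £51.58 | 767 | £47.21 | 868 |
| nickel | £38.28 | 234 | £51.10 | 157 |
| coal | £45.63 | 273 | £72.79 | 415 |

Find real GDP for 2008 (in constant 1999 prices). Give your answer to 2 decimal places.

Real GDP 2008 = Σ (p_1999 × q_2008) = 55.24·800 + 51.58·868 + 38.28·157 + 45.63·415 = 113909.85.

£113909.85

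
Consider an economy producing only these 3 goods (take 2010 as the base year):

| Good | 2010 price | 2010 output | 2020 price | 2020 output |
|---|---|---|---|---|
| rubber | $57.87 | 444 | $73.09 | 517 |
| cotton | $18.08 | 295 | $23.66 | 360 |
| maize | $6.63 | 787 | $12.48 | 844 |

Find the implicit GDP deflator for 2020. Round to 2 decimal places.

Nominal GDP 2020 = 73.09·517 + 23.66·360 + 12.48·844 = 56838.25.
Real GDP 2020 (at 2010 prices) = 57.87·517 + 18.08·360 + 6.63·844 = 42023.31.
Deflator = Nominal/Real × 100 = 56838.25/42023.31 × 100 = 135.254.

135.25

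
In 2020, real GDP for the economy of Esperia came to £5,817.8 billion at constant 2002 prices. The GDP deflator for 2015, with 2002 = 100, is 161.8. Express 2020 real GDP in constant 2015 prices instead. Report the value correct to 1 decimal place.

Real GDP in 2015 prices = Real GDP in 2002 prices × (P_2015/P_2002) = 5817.8 × 1.618 = 9413.20.

£9,413.2 billion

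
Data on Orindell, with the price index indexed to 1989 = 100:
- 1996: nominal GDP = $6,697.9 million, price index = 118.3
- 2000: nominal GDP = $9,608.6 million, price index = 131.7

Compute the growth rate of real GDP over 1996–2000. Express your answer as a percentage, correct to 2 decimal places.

28.86%

Real GDP 1996 = 6697.9 / 1.183 = 5661.79.
Real GDP 2000 = 9608.6 / 1.317 = 7295.82.
Real growth = 7295.82 / 5661.79 − 1 = 0.2886.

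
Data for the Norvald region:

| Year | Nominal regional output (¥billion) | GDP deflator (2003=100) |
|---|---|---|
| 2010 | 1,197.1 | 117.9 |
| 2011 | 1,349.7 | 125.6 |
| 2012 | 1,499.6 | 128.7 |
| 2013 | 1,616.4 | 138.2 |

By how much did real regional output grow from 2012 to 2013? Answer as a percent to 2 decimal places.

Real regional output 2012 = 1499.6/1.287 = 1165.19.
Real regional output 2013 = 1616.4/1.382 = 1169.61.
Change = 1169.61/1165.19 − 1 = 0.0038.

0.38%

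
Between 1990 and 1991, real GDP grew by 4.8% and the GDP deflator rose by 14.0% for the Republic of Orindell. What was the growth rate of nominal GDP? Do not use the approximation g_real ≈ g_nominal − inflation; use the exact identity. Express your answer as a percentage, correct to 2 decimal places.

19.47%

(1 + g_nom) = (1 + g_real)(1 + π) = 1.0480 × 1.1400 = 1.19472.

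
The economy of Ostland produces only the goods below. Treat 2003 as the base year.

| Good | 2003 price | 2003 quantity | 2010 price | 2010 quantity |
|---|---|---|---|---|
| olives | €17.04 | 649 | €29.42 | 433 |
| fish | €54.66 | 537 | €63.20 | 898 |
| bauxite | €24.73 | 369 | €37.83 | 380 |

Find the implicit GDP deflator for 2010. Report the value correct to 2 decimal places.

127.34

Nominal GDP 2010 = 29.42·433 + 63.20·898 + 37.83·380 = 83867.86.
Real GDP 2010 (at 2003 prices) = 17.04·433 + 54.66·898 + 24.73·380 = 65860.40.
Deflator = Nominal/Real × 100 = 83867.86/65860.40 × 100 = 127.342.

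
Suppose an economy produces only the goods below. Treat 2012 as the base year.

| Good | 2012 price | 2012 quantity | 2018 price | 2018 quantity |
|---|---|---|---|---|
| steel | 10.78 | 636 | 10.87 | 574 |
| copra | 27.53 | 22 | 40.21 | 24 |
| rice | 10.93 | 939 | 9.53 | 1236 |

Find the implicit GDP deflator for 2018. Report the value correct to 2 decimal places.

Nominal GDP 2018 = 10.87·574 + 40.21·24 + 9.53·1236 = 18983.50.
Real GDP 2018 (at 2012 prices) = 10.78·574 + 27.53·24 + 10.93·1236 = 20357.92.
Deflator = Nominal/Real × 100 = 18983.50/20357.92 × 100 = 93.249.

93.25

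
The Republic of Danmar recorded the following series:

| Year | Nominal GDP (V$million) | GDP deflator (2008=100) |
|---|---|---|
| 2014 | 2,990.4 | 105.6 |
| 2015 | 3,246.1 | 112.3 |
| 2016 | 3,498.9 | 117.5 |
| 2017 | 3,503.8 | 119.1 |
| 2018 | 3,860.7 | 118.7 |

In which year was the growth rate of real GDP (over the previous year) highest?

2018

2015: real = 3246.1/1.123 = 2890.56; growth vs 2014 (2831.82) = 2.07%.
2016: real = 3498.9/1.175 = 2977.79; growth vs 2015 (2890.56) = 3.02%.
2017: real = 3503.8/1.191 = 2941.90; growth vs 2016 (2977.79) = -1.21%.
2018: real = 3860.7/1.187 = 3252.49; growth vs 2017 (2941.90) = 10.56%.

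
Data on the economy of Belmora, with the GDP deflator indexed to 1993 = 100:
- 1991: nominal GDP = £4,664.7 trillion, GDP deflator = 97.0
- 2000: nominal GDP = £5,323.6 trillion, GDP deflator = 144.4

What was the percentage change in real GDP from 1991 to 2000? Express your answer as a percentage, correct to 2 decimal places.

Deflate each year: 1991 → 4664.7/0.970 = 4808.97; 2000 → 5323.6/1.444 = 3686.70.
So real GDP changed by 3686.70/4808.97 − 1 = -0.2334, i.e. -23.34%.

-23.34%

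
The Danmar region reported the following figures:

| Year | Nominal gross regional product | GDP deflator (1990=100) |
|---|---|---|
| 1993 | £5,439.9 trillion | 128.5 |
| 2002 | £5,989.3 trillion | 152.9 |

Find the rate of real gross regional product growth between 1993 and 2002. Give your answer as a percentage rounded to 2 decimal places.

Real gross regional product 1993 = 5439.9 / 1.285 = 4233.39.
Real gross regional product 2002 = 5989.3 / 1.529 = 3917.14.
Real growth = 3917.14 / 4233.39 − 1 = -0.0747.

-7.47%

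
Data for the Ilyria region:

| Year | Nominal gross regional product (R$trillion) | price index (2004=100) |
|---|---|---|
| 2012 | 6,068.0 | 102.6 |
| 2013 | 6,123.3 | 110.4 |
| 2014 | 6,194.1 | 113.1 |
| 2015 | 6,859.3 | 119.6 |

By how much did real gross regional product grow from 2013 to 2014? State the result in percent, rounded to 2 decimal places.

-1.26%

Real gross regional product 2013 = 6123.3/1.104 = 5546.47.
Real gross regional product 2014 = 6194.1/1.131 = 5476.66.
Change = 5476.66/5546.47 − 1 = -0.0126.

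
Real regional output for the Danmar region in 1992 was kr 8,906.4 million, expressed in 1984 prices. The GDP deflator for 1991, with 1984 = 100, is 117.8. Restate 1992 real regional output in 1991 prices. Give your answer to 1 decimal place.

Real regional output in 1991 prices = Real regional output in 1984 prices × (P_1991/P_1984) = 8906.4 × 1.178 = 10491.74.

kr 10,491.7 million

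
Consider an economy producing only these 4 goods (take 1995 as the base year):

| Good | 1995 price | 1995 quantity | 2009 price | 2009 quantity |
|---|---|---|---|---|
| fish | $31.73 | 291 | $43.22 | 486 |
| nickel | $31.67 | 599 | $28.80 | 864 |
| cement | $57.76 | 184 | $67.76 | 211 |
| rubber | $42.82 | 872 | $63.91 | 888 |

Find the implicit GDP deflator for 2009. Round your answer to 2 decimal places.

125.75

Nominal GDP 2009 = 43.22·486 + 28.80·864 + 67.76·211 + 63.91·888 = 116937.56.
Real GDP 2009 (at 1995 prices) = 31.73·486 + 31.67·864 + 57.76·211 + 42.82·888 = 92995.18.
Deflator = Nominal/Real × 100 = 116937.56/92995.18 × 100 = 125.746.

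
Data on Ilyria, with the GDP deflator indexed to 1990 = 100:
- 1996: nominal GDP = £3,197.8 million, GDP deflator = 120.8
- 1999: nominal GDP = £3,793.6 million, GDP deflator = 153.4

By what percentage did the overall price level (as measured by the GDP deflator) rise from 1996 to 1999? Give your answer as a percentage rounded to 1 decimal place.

Price-level change = 153.4 / 120.8 − 1 = 0.2699.

27.0%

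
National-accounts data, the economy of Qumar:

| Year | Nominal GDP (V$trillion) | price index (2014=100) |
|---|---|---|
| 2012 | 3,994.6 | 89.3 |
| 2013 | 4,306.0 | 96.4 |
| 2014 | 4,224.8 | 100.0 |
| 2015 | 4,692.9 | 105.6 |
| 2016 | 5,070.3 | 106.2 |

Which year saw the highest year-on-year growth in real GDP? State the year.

2013: real = 4306.0/0.964 = 4466.80; growth vs 2012 (4473.24) = -0.14%.
2014: real = 4224.8/1.000 = 4224.80; growth vs 2013 (4466.80) = -5.42%.
2015: real = 4692.9/1.056 = 4444.03; growth vs 2014 (4224.80) = 5.19%.
2016: real = 5070.3/1.062 = 4774.29; growth vs 2015 (4444.03) = 7.43%.

2016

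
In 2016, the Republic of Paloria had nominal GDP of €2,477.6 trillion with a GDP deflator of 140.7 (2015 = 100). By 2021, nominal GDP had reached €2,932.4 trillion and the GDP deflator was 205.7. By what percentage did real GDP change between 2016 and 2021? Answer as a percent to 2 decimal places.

Real GDP 2016 = 2477.6 / 1.407 = 1760.91.
Real GDP 2021 = 2932.4 / 2.057 = 1425.57.
Real growth = 1425.57 / 1760.91 − 1 = -0.1904.

-19.04%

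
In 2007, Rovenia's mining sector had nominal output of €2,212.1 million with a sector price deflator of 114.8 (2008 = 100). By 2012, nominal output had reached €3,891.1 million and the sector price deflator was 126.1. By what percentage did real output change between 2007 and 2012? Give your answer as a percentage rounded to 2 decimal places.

Real output 2007 = 2212.1 / 1.148 = 1926.92.
Real output 2012 = 3891.1 / 1.261 = 3085.73.
Real growth = 3085.73 / 1926.92 − 1 = 0.6014.

60.14%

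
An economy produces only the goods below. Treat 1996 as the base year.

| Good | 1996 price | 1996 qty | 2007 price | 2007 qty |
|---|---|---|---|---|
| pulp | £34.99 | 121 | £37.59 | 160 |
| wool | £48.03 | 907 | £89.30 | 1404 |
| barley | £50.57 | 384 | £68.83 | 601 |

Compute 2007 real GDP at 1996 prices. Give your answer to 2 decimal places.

Real GDP 2007 = Σ (p_1996 × q_2007) = 34.99·160 + 48.03·1404 + 50.57·601 = 103425.09.

£103425.09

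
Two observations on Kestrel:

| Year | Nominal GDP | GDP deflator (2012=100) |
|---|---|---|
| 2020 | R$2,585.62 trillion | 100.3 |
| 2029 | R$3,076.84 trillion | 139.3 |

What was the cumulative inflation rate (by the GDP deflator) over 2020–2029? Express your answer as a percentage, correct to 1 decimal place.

Price-level change = 139.3 / 100.3 − 1 = 0.3888.

38.9%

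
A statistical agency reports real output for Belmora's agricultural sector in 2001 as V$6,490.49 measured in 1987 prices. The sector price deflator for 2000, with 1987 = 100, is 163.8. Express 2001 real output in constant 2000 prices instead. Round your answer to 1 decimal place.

V$10,631.4

Real output in 2000 prices = Real output in 1987 prices × (P_2000/P_1987) = 6490.49 × 1.638 = 10631.42.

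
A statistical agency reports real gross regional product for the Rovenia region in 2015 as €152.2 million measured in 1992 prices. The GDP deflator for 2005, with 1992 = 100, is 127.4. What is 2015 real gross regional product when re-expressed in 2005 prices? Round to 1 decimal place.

Real gross regional product in 2005 prices = Real gross regional product in 1992 prices × (P_2005/P_1992) = 152.2 × 1.274 = 193.90.

€193.9 million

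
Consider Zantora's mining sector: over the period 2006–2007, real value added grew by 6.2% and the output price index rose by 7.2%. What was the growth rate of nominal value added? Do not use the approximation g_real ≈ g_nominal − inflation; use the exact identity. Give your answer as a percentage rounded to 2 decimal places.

(1 + g_nom) = (1 + g_real)(1 + π) = 1.0620 × 1.0720 = 1.13846.

13.85%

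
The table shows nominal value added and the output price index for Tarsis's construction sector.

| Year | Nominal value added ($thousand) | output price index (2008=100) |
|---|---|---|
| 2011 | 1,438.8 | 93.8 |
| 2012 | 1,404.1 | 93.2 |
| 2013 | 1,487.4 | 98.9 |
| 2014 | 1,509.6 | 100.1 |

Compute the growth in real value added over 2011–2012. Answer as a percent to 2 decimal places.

Real value added 2011 = 1438.8/0.938 = 1533.90.
Real value added 2012 = 1404.1/0.932 = 1506.55.
Change = 1506.55/1533.90 − 1 = -0.0178.

-1.78%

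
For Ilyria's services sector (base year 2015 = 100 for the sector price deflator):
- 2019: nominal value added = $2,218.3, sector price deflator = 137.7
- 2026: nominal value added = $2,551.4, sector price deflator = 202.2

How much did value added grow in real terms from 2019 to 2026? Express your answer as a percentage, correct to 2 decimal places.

-21.67%

Real value added 2019 = 2218.3 / 1.377 = 1610.97.
Real value added 2026 = 2551.4 / 2.022 = 1261.82.
Real growth = 1261.82 / 1610.97 − 1 = -0.2167.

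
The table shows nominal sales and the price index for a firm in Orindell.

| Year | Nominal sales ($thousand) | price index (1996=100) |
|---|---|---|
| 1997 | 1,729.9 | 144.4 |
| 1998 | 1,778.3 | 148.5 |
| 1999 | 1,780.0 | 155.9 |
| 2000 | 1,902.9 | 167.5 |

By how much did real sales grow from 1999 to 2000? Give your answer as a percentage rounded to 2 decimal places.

-0.50%

Real sales 1999 = 1780.0/1.559 = 1141.76.
Real sales 2000 = 1902.9/1.675 = 1136.06.
Change = 1136.06/1141.76 − 1 = -0.0050.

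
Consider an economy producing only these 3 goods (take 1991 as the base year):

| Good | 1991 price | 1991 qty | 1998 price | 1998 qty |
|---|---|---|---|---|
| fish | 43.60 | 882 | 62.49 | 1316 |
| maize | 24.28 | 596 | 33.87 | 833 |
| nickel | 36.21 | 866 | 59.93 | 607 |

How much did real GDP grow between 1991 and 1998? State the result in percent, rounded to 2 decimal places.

18.15%

Real GDP 1991 = Nominal GDP 1991 = 43.60·882 + 24.28·596 + 36.21·866 = 84283.94.
Real GDP 1998 (at 1991 prices) = 43.60·1316 + 24.28·833 + 36.21·607 = 99582.31.
Real growth = 99582.31/84283.94 − 1 = 0.1815.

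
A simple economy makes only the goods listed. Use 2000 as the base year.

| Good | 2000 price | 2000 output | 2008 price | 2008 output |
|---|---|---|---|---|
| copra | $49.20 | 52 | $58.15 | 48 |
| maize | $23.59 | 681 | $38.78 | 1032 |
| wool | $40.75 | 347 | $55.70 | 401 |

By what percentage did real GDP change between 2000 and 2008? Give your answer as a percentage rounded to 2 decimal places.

Real GDP 2000 = Nominal GDP 2000 = 49.20·52 + 23.59·681 + 40.75·347 = 32763.44.
Real GDP 2008 (at 2000 prices) = 49.20·48 + 23.59·1032 + 40.75·401 = 43047.23.
Real growth = 43047.23/32763.44 − 1 = 0.3139.

31.39%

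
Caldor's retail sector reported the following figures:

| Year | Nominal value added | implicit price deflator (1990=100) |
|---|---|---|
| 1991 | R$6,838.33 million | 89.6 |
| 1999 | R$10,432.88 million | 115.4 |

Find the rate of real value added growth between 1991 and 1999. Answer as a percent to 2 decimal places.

Deflate each year: 1991 → 6838.33/0.896 = 7632.06; 1999 → 10432.88/1.154 = 9040.62.
So real value added changed by 9040.62/7632.06 − 1 = 0.1846, i.e. 18.46%.

18.46%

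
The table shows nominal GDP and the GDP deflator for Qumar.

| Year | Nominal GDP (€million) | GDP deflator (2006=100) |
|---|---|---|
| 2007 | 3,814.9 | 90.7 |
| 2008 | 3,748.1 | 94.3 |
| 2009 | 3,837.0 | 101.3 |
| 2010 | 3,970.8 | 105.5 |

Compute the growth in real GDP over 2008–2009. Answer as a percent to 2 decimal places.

-4.70%

Real GDP 2008 = 3748.1/0.943 = 3974.66.
Real GDP 2009 = 3837.0/1.013 = 3787.76.
Change = 3787.76/3974.66 − 1 = -0.0470.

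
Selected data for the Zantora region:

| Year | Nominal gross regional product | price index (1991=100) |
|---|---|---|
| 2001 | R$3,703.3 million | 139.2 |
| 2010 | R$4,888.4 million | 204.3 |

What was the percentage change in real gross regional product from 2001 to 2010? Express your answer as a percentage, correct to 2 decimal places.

Real gross regional product 2001 = 3703.3 / 1.392 = 2660.42.
Real gross regional product 2010 = 4888.4 / 2.043 = 2392.76.
Real growth = 2392.76 / 2660.42 − 1 = -0.1006.

-10.06%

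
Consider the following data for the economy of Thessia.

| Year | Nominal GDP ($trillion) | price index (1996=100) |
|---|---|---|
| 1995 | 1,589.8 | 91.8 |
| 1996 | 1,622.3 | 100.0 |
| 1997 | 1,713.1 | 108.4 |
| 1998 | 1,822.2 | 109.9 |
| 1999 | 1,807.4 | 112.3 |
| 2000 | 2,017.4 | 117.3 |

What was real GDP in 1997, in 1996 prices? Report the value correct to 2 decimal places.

$1,580.35 trillion

Real GDP 1997 = 1713.1 / 1.084 = 1580.35.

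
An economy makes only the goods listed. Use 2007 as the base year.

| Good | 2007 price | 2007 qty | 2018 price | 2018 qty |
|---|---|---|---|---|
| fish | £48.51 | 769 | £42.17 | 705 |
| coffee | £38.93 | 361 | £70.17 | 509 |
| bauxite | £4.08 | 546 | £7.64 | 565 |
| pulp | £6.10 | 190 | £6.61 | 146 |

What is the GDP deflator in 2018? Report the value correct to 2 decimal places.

123.63

Nominal GDP 2018 = 42.17·705 + 70.17·509 + 7.64·565 + 6.61·146 = 70728.04.
Real GDP 2018 (at 2007 prices) = 48.51·705 + 38.93·509 + 4.08·565 + 6.10·146 = 57210.72.
Deflator = Nominal/Real × 100 = 70728.04/57210.72 × 100 = 123.627.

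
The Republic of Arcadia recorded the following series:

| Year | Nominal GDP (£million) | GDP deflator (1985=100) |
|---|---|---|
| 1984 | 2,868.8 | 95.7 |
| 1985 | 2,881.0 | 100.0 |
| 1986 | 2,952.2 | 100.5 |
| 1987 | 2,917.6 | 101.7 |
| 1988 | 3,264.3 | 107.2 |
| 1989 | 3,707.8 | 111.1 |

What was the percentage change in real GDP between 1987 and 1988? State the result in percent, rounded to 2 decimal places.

6.14%

Real GDP 1987 = 2917.6/1.017 = 2868.83.
Real GDP 1988 = 3264.3/1.072 = 3045.06.
Change = 3045.06/2868.83 − 1 = 0.0614.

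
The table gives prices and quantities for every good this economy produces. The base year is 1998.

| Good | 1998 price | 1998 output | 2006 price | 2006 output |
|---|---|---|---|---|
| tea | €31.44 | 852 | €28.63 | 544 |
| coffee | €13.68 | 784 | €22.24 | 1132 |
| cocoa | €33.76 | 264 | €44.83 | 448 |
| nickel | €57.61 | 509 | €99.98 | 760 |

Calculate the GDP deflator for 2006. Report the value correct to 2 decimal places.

Nominal GDP 2006 = 28.63·544 + 22.24·1132 + 44.83·448 + 99.98·760 = 136819.04.
Real GDP 2006 (at 1998 prices) = 31.44·544 + 13.68·1132 + 33.76·448 + 57.61·760 = 91497.20.
Deflator = Nominal/Real × 100 = 136819.04/91497.20 × 100 = 149.534.

149.53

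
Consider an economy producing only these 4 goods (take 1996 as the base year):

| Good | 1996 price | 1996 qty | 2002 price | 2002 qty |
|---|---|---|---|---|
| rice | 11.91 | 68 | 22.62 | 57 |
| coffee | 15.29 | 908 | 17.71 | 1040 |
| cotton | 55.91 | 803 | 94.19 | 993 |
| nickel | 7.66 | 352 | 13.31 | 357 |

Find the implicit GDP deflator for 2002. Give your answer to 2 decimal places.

157.67

Nominal GDP 2002 = 22.62·57 + 17.71·1040 + 94.19·993 + 13.31·357 = 117990.08.
Real GDP 2002 (at 1996 prices) = 11.91·57 + 15.29·1040 + 55.91·993 + 7.66·357 = 74833.72.
Deflator = Nominal/Real × 100 = 117990.08/74833.72 × 100 = 157.670.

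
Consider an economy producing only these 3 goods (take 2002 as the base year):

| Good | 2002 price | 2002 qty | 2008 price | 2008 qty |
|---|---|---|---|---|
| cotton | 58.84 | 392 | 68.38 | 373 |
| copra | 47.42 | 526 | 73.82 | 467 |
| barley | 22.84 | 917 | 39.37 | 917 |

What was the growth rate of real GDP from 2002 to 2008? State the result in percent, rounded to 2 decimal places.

Real GDP 2002 = Nominal GDP 2002 = 58.84·392 + 47.42·526 + 22.84·917 = 68952.48.
Real GDP 2008 (at 2002 prices) = 58.84·373 + 47.42·467 + 22.84·917 = 65036.74.
Real growth = 65036.74/68952.48 − 1 = -0.0568.

-5.68%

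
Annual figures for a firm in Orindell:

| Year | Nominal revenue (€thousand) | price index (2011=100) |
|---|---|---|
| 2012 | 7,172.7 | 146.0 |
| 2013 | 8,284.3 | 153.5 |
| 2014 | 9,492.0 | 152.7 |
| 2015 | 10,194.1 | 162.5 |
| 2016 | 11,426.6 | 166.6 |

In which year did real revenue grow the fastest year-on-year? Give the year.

2014

2013: real = 8284.3/1.535 = 5396.94; growth vs 2012 (4912.81) = 9.85%.
2014: real = 9492.0/1.527 = 6216.11; growth vs 2013 (5396.94) = 15.18%.
2015: real = 10194.1/1.625 = 6273.29; growth vs 2014 (6216.11) = 0.92%.
2016: real = 11426.6/1.666 = 6858.70; growth vs 2015 (6273.29) = 9.33%.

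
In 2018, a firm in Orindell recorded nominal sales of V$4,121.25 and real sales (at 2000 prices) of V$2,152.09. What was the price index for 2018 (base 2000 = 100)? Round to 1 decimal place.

191.5

price index = (Nominal / Real) × 100 = 4121.25 / 2152.09 × 100 = 191.50.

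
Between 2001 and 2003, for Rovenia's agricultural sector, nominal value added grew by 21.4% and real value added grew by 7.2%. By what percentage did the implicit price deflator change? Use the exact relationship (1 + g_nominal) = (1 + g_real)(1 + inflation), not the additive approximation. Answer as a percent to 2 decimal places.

(1 + g_nom) = (1 + g_real)(1 + π), so π = 1.2140 / 1.0720 − 1 = 0.13246.

13.25%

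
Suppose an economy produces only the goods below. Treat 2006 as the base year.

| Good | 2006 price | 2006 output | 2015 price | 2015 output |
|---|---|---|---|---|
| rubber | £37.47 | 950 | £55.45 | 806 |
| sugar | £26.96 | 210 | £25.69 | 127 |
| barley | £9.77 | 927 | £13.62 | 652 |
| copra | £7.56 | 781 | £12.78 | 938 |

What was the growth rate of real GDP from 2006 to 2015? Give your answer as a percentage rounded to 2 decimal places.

-16.25%

Real GDP 2006 = Nominal GDP 2006 = 37.47·950 + 26.96·210 + 9.77·927 + 7.56·781 = 56219.25.
Real GDP 2015 (at 2006 prices) = 37.47·806 + 26.96·127 + 9.77·652 + 7.56·938 = 47086.06.
Real growth = 47086.06/56219.25 − 1 = -0.1625.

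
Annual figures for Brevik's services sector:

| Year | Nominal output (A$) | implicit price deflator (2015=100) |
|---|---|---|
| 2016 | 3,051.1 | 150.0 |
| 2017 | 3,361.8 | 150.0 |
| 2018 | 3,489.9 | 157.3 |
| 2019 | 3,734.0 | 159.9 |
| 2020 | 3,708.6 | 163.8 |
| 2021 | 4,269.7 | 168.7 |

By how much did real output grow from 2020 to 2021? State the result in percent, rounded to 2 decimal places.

11.79%

Real output 2020 = 3708.6/1.638 = 2264.10.
Real output 2021 = 4269.7/1.687 = 2530.94.
Change = 2530.94/2264.10 − 1 = 0.1179.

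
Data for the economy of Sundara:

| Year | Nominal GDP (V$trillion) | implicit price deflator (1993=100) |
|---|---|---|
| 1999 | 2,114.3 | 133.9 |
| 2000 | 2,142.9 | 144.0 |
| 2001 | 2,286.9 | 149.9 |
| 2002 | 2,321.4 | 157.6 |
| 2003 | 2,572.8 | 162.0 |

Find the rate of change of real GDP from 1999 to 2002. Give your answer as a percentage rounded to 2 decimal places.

-6.72%

Real GDP 1999 = 2114.3/1.339 = 1579.01.
Real GDP 2002 = 2321.4/1.576 = 1472.97.
Change = 1472.97/1579.01 − 1 = -0.0672.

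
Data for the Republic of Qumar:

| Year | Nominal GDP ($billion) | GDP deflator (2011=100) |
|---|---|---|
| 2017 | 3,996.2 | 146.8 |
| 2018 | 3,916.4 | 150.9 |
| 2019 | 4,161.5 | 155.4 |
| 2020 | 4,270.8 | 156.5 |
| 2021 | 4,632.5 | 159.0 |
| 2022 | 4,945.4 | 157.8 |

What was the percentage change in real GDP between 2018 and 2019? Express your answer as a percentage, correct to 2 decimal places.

3.18%

Real GDP 2018 = 3916.4/1.509 = 2595.36.
Real GDP 2019 = 4161.5/1.554 = 2677.93.
Change = 2677.93/2595.36 − 1 = 0.0318.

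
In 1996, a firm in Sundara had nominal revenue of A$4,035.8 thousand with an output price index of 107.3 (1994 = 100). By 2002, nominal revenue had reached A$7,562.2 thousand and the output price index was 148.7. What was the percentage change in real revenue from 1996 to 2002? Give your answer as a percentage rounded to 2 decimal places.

35.21%

Deflate each year: 1996 → 4035.8/1.073 = 3761.23; 2002 → 7562.2/1.487 = 5085.54.
So real revenue changed by 5085.54/3761.23 − 1 = 0.3521, i.e. 35.21%.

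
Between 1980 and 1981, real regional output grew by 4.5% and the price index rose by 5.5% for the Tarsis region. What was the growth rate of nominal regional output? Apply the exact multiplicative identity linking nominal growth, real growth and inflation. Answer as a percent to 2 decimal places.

10.25%

(1 + g_nom) = (1 + g_real)(1 + π) = 1.0450 × 1.0550 = 1.10248.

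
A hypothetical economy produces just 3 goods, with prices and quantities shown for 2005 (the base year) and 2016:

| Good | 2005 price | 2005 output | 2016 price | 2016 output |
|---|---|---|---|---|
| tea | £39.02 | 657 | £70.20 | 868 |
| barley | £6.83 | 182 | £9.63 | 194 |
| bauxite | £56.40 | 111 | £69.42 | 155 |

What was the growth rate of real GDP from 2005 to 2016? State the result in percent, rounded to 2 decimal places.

32.58%

Real GDP 2005 = Nominal GDP 2005 = 39.02·657 + 6.83·182 + 56.40·111 = 33139.60.
Real GDP 2016 (at 2005 prices) = 39.02·868 + 6.83·194 + 56.40·155 = 43936.38.
Real growth = 43936.38/33139.60 − 1 = 0.3258.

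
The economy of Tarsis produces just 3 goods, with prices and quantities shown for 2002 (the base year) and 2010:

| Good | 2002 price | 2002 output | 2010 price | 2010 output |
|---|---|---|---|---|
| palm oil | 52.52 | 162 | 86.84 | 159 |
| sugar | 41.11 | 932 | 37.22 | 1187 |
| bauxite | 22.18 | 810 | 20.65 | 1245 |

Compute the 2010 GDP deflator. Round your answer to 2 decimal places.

98.74

Nominal GDP 2010 = 86.84·159 + 37.22·1187 + 20.65·1245 = 83696.95.
Real GDP 2010 (at 2002 prices) = 52.52·159 + 41.11·1187 + 22.18·1245 = 84762.35.
Deflator = Nominal/Real × 100 = 83696.95/84762.35 × 100 = 98.743.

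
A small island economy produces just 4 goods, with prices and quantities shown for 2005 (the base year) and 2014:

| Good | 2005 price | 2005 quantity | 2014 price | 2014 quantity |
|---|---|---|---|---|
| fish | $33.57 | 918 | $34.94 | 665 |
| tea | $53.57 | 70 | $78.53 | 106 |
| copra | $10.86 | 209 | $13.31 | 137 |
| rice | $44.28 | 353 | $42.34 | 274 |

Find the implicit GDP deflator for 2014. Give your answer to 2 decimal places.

Nominal GDP 2014 = 34.94·665 + 78.53·106 + 13.31·137 + 42.34·274 = 44983.91.
Real GDP 2014 (at 2005 prices) = 33.57·665 + 53.57·106 + 10.86·137 + 44.28·274 = 41623.01.
Deflator = Nominal/Real × 100 = 44983.91/41623.01 × 100 = 108.075.

108.07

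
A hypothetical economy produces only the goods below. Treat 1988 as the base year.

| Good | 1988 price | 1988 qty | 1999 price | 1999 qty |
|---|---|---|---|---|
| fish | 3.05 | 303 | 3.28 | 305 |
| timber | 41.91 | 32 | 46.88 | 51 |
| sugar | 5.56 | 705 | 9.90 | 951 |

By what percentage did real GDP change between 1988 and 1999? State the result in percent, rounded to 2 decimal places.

35.09%

Real GDP 1988 = Nominal GDP 1988 = 3.05·303 + 41.91·32 + 5.56·705 = 6185.07.
Real GDP 1999 (at 1988 prices) = 3.05·305 + 41.91·51 + 5.56·951 = 8355.22.
Real growth = 8355.22/6185.07 − 1 = 0.3509.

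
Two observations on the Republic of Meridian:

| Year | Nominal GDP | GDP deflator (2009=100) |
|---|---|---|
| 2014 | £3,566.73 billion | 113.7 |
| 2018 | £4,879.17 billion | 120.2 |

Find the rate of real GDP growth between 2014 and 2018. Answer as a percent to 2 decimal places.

Real GDP 2014 = 3566.73 / 1.137 = 3136.97.
Real GDP 2018 = 4879.17 / 1.202 = 4059.21.
Real growth = 4059.21 / 3136.97 − 1 = 0.2940.

29.40%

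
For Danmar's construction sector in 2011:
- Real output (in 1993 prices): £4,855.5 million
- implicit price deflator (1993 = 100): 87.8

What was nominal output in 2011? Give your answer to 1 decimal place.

£4,263.1 million

Nominal output = Real × (implicit price deflator/100) = 4855.5 × 0.878 = 4263.13.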